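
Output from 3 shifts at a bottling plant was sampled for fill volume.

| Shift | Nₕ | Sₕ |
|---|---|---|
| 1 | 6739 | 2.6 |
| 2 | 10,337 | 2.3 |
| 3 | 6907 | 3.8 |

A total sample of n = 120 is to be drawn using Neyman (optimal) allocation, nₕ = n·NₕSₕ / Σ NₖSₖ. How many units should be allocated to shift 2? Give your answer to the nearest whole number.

42

Σ NₕSₕ = 6739·2.6 + 10337·2.3 + 6907·3.8 = 67543.1.
Share for 2: 23775.1/67543.1 = 0.35200.
n_2 = 120 × 0.35200 = 42.240... → 42.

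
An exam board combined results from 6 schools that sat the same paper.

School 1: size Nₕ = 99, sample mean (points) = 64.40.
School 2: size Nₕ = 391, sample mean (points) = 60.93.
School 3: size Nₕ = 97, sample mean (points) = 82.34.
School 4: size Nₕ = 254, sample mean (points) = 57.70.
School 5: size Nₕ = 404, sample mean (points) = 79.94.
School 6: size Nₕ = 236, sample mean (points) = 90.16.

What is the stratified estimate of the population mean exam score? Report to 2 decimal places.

71.85

N = 1481; weights Wₕ = Nₕ/N = (0.0668, 0.2640, 0.0655, 0.1715, 0.2728, 0.1594).
x̄_st = Σ Wₕ·x̄ₕ = 0.0668·64.40 + 0.2640·60.93 + 0.0655·82.34 + 0.1715·57.70 + 0.2728·79.94 + 0.1594·90.16 ≈ 71.8538...
→ 71.85.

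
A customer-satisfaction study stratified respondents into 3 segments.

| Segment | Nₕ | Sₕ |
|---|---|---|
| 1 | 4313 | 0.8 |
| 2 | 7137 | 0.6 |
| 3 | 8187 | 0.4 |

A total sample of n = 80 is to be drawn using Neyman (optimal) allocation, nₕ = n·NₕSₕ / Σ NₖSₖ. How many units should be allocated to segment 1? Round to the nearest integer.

25

Σ NₕSₕ = 4313·0.8 + 7137·0.6 + 8187·0.4 = 11007.4.
Share for 1: 3450.4/11007.4 = 0.31346.
n_1 = 80 × 0.31346 = 25.077... → 25.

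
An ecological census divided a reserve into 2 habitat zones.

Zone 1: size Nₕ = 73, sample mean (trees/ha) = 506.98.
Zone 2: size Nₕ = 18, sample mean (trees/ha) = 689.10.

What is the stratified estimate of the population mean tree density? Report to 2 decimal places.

543.00

N = 73 + 18 = 91.
Overall mean = Σ (Nₕ/N)·x̄ₕ — weight by population share, not a simple average.
Σ Nₕx̄ₕ = 73·506.98 + 18·689.10 = 37009.54 + 12403.8 = 49413.34.
Divide by N: 49413.34 / 91 = 543.0037... → 543.00.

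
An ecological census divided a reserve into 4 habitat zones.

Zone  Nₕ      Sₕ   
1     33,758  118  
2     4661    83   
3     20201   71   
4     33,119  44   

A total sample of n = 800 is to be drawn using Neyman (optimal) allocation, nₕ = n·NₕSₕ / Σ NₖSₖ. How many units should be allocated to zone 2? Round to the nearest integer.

1: NₕSₕ = 33758·118 = 3983444
2: NₕSₕ = 4661·83 = 386863
3: NₕSₕ = 20201·71 = 1434271
4: NₕSₕ = 33119·44 = 1457236
Σ NₕSₕ = 7261814.
n_2 = 800·386863/7261814 = 42.619... → 43.

43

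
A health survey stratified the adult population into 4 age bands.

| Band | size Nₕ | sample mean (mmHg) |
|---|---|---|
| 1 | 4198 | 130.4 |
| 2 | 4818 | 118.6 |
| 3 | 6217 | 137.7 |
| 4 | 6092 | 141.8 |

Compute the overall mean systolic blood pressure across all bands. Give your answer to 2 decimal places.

133.12

N = 4198 + 4818 + 6217 + 6092 = 21325.
Weight each subgroup mean by Nₕ/N and sum.
Σ Nₕx̄ₕ = 4198·130.4 + 4818·118.6 + 6217·137.7 + 6092·141.8 = 547419.2 + 571414.8 + 856080.9 + 863845.6 = 2838760.5.
Divide by N: 2838760.5 / 21325 = 133.1189... → 133.12.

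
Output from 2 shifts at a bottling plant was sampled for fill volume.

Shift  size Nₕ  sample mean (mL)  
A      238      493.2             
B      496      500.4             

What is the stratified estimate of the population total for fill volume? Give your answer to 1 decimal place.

365580.0

Estimate total by summing Nₕ·x̄ₕ over strata.
238·493.2 + 496·500.4 = 117381.6 + 248198.4 = 365580.0.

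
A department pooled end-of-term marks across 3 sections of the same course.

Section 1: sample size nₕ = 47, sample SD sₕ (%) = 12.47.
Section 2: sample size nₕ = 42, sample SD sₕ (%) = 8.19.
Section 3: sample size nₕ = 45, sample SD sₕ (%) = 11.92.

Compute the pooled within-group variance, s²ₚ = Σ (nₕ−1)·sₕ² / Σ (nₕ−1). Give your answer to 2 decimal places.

Degrees of freedom: 46 + 41 + 44 = 131.
Σ(nₕ−1)sₕ² = 46·155.5009 + 41·67.0761 + 44·142.0864 = 16154.9631.
s²ₚ = 16154.9631 / 131 = 123.3203... → 123.32.

123.32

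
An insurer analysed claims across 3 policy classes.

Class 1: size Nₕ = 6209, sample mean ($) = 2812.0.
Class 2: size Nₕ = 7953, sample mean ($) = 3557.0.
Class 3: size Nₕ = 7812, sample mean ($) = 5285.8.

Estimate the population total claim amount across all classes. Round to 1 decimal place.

87041198.6

1: 6209·2812.0 = 17459708
2: 7953·3557.0 = 28288821
3: 7812·5285.8 = 41292669.6
τ̂ = Σ Nₕx̄ₕ = 87041198.6.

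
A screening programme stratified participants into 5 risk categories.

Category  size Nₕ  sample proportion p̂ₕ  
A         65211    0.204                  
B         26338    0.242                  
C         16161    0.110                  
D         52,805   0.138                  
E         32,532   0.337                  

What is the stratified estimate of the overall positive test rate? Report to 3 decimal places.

0.206

N = 65211 + 26338 + 16161 + 52805 + 32532 = 193047.
Overall proportion = Σ (Nₕ/N)·p̂ₕ.
Σ Nₕp̂ₕ = 13303.044 + 6373.796 + 1777.71 + 7287.09 + 10963.284 = 39704.924.
39704.924 / 193047 = 0.20567... → 0.206.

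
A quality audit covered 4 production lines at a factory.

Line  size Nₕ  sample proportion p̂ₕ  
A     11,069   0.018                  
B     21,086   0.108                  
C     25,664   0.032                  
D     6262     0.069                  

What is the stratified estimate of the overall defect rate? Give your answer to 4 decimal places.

0.0582

Wₕ = Nₕ/N with N = 64081: 0.1727, 0.3291, 0.4005, 0.0977.
p̂_st = 0.1727·0.018 + 0.3291·0.108 + 0.4005·0.032 + 0.0977·0.069 ≈ 0.058205... → 0.0582.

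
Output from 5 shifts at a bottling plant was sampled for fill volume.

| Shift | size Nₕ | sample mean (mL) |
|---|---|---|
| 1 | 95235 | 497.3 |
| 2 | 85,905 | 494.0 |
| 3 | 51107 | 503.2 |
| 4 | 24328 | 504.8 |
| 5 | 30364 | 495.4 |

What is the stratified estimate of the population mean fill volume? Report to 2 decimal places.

497.80

N = 95235 + 85905 + 51107 + 24328 + 30364 = 286939.
Weight each subgroup mean by Nₕ/N and sum.
Σ Nₕx̄ₕ = 95235·497.3 + 85905·494.0 + 51107·503.2 + 24328·504.8 + 30364·495.4 = 47360365.5 + 42437070 + 25717042.4 + 12280774.4 + 15042325.6 = 142837577.9.
Divide by N: 142837577.9 / 286939 = 497.7977... → 497.80.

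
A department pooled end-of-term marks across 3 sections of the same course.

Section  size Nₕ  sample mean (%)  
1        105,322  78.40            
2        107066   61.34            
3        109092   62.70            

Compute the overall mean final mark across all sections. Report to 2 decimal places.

N = 321480; weights Wₕ = Nₕ/N = (0.3276, 0.3330, 0.3393).
x̄_st = Σ Wₕ·x̄ₕ = 0.3276·78.40 + 0.3330·61.34 + 0.3393·62.70 ≈ 67.3906...
→ 67.39.

67.39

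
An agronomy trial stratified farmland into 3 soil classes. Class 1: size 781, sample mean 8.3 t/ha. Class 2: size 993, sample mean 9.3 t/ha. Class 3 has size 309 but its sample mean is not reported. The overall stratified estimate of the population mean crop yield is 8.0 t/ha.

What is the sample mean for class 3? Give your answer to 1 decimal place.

3.1

Σ Nₕx̄ₕ = N·μ, so 309·x̄_3 = 2083·8.0 − (781·8.3 + 993·9.3).
= 16664 − 15717.2 = 946.8.
x̄_3 = 946.8 / 309 = 3.064... → 3.1.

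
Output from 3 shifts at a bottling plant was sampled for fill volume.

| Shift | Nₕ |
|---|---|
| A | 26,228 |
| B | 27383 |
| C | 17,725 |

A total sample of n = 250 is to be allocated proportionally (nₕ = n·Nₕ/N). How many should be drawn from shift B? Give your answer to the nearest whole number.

96

Share of shift B = 27383/71336 = 0.38386.
Allocate 250 × 0.38386 = 95.965... → 96.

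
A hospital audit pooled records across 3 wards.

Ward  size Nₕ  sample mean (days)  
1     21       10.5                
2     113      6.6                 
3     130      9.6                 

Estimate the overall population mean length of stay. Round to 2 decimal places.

N = 264; weights Wₕ = Nₕ/N = (0.0795, 0.4280, 0.4924).
x̄_st = Σ Wₕ·x̄ₕ = 0.0795·10.5 + 0.4280·6.6 + 0.4924·9.6 ≈ 8.3875
→ 8.39.

8.39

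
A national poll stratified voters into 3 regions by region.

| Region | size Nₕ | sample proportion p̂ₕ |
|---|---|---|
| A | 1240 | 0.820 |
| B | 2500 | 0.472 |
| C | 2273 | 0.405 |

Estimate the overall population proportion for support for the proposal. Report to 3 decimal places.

Wₕ = Nₕ/N with N = 6013: 0.2062, 0.4158, 0.3780.
p̂_st = 0.2062·0.820 + 0.4158·0.472 + 0.3780·0.405 ≈ 0.51844... → 0.518.

0.518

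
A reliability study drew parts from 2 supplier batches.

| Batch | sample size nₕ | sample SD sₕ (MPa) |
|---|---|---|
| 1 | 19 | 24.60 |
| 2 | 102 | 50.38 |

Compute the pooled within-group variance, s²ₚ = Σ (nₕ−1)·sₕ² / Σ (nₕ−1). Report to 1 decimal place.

2245.8

1: (19−1)·24.60² = 18·605.16 = 10892.88
2: (102−1)·50.38² = 101·2538.1444 = 256352.5844
Numerator = 267245.4644; denominator = Σ(nₕ−1) = 119.
s²ₚ = 267245.4644/119 = 2245.760... → 2245.8.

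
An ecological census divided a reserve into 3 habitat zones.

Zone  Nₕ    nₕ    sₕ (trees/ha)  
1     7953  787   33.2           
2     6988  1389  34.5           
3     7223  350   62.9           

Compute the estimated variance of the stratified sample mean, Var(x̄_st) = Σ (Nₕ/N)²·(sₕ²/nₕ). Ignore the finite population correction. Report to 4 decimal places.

1.4660

N = 22164; Wₕ = Nₕ/N.
zone 1: (7953/22164)²·33.2²/787 = 0.1803296
zone 2: (6988/22164)²·34.5²/1389 = 0.0851815
zone 3: (7223/22164)²·62.9²/350 = 1.2005277
Sum = 1.4660389 → 1.4660.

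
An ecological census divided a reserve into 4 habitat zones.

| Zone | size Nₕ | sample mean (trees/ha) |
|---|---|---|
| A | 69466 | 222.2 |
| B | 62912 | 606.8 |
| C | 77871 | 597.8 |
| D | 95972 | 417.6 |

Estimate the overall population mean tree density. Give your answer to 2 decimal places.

457.97

N = 69466 + 62912 + 77871 + 95972 = 306221.
The stratified mean weights each stratum mean by its population share Nₕ/N.
Σ Nₕx̄ₕ = 69466·222.2 + 62912·606.8 + 77871·597.8 + 95972·417.6 = 15435345.2 + 38175001.6 + 46551283.8 + 40077907.2 = 140239537.8.
Divide by N: 140239537.8 / 306221 = 457.9684... → 457.97.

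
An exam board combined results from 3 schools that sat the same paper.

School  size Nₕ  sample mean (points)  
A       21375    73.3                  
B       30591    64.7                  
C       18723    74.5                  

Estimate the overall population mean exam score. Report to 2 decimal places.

69.90

N = 21375 + 30591 + 18723 = 70689.
The stratified mean weights each stratum mean by its population share Nₕ/N.
Σ Nₕx̄ₕ = 21375·73.3 + 30591·64.7 + 18723·74.5 = 1566787.5 + 1979237.7 + 1394863.5 = 4940888.7.
Divide by N: 4940888.7 / 70689 = 69.8961... → 69.90.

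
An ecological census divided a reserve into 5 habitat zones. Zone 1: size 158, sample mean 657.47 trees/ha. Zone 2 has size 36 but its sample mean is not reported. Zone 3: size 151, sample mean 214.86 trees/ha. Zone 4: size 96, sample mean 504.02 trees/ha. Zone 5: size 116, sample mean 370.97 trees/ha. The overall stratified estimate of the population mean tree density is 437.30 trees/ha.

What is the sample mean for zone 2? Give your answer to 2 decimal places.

439.82

N = 158 + 36 + 151 + 96 + 116 = 557.
Overall total = μ·N = 437.30·557 = 243576.1.
Subtract the known strata: 158·657.47 + 151·214.86 + 96·504.02 + 116·370.97 = 227742.56.
Remaining total for zone 2: 243576.1 − 227742.56 = 15833.54.
Divide by its size: 15833.54 / 36 = 439.8206... → 439.82.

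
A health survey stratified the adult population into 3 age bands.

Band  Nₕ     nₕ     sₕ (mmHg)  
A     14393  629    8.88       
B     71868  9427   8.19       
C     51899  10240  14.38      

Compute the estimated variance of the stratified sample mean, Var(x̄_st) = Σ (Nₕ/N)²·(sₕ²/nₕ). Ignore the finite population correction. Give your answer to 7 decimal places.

0.0061354

N = 138160. Term for each stratum: Wₕ²sₕ²/nₕ.
Var(x̄_st) = 0.0013605462 + 0.0019253104 + 0.0028495163 = 0.0061353729 → 0.0061354.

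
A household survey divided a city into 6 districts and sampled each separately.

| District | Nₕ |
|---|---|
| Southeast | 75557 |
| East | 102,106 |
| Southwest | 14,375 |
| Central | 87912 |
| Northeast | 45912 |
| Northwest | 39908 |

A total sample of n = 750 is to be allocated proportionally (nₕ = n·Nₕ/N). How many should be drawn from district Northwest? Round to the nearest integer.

Share of district Northwest = 39908/365770 = 0.10911.
Allocate 750 × 0.10911 = 81.830... → 82.

82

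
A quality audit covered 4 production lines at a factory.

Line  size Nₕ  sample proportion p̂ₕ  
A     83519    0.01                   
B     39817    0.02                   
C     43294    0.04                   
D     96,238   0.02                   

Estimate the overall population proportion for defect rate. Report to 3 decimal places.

N = 83519 + 39817 + 43294 + 96238 = 262868.
Overall proportion = Σ (Nₕ/N)·p̂ₕ.
Σ Nₕp̂ₕ = 835.19 + 796.34 + 1731.76 + 1924.76 = 5288.05.
5288.05 / 262868 = 0.02012... → 0.020.

0.020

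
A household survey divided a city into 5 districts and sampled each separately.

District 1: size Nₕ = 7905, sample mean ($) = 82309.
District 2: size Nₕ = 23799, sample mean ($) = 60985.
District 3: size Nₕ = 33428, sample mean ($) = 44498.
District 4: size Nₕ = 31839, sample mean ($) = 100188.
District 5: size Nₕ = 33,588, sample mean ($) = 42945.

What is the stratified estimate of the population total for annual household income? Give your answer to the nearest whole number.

8221836196

1: 7905·82309 = 650652645
2: 23799·60985 = 1451382015
3: 33428·44498 = 1487479144
4: 31839·100188 = 3189885732
5: 33588·42945 = 1442436660
τ̂ = Σ Nₕx̄ₕ = 8221836196.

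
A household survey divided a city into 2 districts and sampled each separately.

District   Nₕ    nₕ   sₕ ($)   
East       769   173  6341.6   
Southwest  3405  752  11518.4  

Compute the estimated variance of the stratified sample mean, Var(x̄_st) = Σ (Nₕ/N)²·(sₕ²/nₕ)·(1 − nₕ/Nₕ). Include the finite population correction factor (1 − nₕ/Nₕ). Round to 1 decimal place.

97593.2

N = 4174; Wₕ = Nₕ/N.
district East: (769/4174)²·6341.6²/173·(1 − 173/769) = 6115.3215
district Southwest: (3405/4174)²·11518.4²/752·(1 − 752/3405) = 91477.8500
Sum = 97593.1715 → 97593.2.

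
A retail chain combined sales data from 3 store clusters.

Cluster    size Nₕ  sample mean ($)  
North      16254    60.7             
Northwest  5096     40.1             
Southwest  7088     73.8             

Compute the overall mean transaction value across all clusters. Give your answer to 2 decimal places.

60.27

x̄_st = (Σ Nₕx̄ₕ) / (Σ Nₕ) = (16254·60.7 + 5096·40.1 + 7088·73.8) / 28438
= 1714061.8 / 28438 = 60.2736... → 60.27.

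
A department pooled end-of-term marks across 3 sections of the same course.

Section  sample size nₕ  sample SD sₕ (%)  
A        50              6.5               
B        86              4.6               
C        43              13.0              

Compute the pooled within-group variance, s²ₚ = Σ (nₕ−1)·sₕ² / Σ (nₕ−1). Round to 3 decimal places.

62.312

Degrees of freedom: 49 + 85 + 42 = 176.
Σ(nₕ−1)sₕ² = 49·42.25 + 85·21.16 + 42·169 = 10966.85.
s²ₚ = 10966.85 / 176 = 62.31165... → 62.312.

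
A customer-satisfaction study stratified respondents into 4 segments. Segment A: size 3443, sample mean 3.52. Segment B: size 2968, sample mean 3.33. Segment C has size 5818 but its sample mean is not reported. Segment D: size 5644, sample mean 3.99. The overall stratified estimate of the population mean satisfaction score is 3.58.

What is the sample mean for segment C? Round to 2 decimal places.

N = 3443 + 2968 + 5818 + 5644 = 17873.
Overall total = μ·N = 3.58·17873 = 63985.34.
Subtract the known strata: 3443·3.52 + 2968·3.33 + 5644·3.99 = 44522.36.
Remaining total for segment C: 63985.34 − 44522.36 = 19462.98.
Divide by its size: 19462.98 / 5818 = 3.3453... → 3.35.

3.35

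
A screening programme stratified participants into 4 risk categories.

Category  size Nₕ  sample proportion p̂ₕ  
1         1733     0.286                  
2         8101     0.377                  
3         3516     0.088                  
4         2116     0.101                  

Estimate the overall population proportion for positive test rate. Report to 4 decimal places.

Wₕ = Nₕ/N with N = 15466: 0.1121, 0.5238, 0.2273, 0.1368.
p̂_st = 0.1121·0.286 + 0.5238·0.377 + 0.2273·0.088 + 0.1368·0.101 ≈ 0.263341... → 0.2633.

0.2633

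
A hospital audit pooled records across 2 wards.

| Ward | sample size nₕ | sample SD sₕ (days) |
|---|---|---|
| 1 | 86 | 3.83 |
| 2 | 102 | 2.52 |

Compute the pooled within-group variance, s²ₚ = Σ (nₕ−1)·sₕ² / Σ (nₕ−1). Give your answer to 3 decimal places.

10.152

1: (86−1)·3.83² = 85·14.6689 = 1246.8565
2: (102−1)·2.52² = 101·6.3504 = 641.3904
Numerator = 1888.2469; denominator = Σ(nₕ−1) = 186.
s²ₚ = 1888.2469/186 = 10.15187... → 10.152.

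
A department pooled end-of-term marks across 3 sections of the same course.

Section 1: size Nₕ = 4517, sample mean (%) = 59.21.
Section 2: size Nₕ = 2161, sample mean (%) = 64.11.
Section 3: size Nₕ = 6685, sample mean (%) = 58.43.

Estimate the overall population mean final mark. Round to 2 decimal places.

N = 13363; weights Wₕ = Nₕ/N = (0.3380, 0.1617, 0.5003).
x̄_st = Σ Wₕ·x̄ₕ = 0.3380·59.21 + 0.1617·64.11 + 0.5003·58.43 ≈ 59.6122...
→ 59.61.

59.61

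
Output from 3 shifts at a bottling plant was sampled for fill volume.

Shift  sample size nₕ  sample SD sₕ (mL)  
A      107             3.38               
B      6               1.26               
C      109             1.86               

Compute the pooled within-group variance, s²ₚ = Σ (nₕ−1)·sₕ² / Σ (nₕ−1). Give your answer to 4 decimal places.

Degrees of freedom: 106 + 5 + 108 = 219.
Σ(nₕ−1)sₕ² = 106·11.4244 + 5·1.5876 + 108·3.4596 = 1592.5612.
s²ₚ = 1592.5612 / 219 = 7.271969... → 7.2720.

7.2720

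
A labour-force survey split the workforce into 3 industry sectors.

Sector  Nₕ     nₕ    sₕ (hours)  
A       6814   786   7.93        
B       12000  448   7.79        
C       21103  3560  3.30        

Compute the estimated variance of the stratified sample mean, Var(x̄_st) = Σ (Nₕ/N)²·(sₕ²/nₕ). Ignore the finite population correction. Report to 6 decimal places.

N = 39917; Wₕ = Nₕ/N.
sector A: (6814/39917)²·7.93²/786 = 0.002331376
sector B: (12000/39917)²·7.79²/448 = 0.012241753
sector C: (21103/39917)²·3.30²/3560 = 0.000854969
Sum = 0.015428098 → 0.015428.

0.015428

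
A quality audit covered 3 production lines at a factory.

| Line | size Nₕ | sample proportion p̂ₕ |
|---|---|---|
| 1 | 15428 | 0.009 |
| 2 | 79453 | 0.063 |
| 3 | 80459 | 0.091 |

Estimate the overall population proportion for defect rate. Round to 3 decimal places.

Wₕ = Nₕ/N with N = 175340: 0.0880, 0.4531, 0.4589.
p̂_st = 0.0880·0.009 + 0.4531·0.063 + 0.4589·0.091 ≈ 0.07110... → 0.071.

0.071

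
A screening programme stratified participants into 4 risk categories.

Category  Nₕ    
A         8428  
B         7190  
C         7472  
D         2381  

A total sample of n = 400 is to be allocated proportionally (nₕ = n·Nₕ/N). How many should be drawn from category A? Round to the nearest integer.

132

Share of category A = 8428/25471 = 0.33089.
Allocate 400 × 0.33089 = 132.354... → 132.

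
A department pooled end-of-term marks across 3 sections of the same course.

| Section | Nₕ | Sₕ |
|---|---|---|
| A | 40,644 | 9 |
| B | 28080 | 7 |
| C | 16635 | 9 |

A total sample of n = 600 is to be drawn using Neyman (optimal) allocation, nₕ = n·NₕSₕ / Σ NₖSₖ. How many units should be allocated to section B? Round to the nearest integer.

166

Σ NₕSₕ = 40644·9 + 28080·7 + 16635·9 = 712071.
Share for B: 196560/712071 = 0.27604.
n_B = 600 × 0.27604 = 165.624... → 166.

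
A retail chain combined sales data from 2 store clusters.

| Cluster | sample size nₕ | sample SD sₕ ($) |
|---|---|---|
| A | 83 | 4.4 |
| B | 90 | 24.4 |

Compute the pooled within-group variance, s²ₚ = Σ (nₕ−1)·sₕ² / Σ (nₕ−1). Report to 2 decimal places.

A: (83−1)·4.4² = 82·19.36 = 1587.52
B: (90−1)·24.4² = 89·595.36 = 52987.04
Numerator = 54574.56; denominator = Σ(nₕ−1) = 171.
s²ₚ = 54574.56/171 = 319.1495... → 319.15.

319.15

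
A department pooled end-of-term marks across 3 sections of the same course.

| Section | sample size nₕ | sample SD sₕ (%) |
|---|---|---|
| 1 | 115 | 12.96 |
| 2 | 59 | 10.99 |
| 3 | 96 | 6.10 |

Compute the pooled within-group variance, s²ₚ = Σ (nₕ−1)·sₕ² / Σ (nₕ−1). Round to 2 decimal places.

Degrees of freedom: 114 + 58 + 95 = 267.
Σ(nₕ−1)sₕ² = 114·167.9616 + 58·120.7801 + 95·37.21 = 29687.8182.
s²ₚ = 29687.8182 / 267 = 111.1903... → 111.19.

111.19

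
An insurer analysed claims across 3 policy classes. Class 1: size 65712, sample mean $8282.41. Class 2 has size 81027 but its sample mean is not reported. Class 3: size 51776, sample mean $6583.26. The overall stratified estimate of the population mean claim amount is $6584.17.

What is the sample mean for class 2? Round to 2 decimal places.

Σ Nₕx̄ₕ = N·μ, so 81027·x̄_2 = 198515·6584.17 − (65712·8282.41 + 51776·6583.26).
= 1307056507.55 − 885108595.68 = 421947911.87.
x̄_2 = 421947911.87 / 81027 = 5207.4976... → 5207.50.

5207.50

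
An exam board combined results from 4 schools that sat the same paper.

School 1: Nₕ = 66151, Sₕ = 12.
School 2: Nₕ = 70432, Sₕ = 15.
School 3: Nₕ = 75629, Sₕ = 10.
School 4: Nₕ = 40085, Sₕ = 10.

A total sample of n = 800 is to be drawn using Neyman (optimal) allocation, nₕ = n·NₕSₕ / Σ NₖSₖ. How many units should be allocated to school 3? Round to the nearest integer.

1: NₕSₕ = 66151·12 = 793812
2: NₕSₕ = 70432·15 = 1056480
3: NₕSₕ = 75629·10 = 756290
4: NₕSₕ = 40085·10 = 400850
Σ NₕSₕ = 3007432.
n_3 = 800·756290/3007432 = 201.179... → 201.

201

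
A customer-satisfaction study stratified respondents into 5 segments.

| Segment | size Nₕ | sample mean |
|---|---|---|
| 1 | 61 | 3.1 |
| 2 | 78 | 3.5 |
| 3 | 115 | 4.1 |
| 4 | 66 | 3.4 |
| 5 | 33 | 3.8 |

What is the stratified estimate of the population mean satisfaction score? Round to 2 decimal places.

N = 353; weights Wₕ = Nₕ/N = (0.1728, 0.2210, 0.3258, 0.1870, 0.0935).
x̄_st = Σ Wₕ·x̄ₕ = 0.1728·3.1 + 0.2210·3.5 + 0.3258·4.1 + 0.1870·3.4 + 0.0935·3.8 ≈ 3.6357...
→ 3.64.

3.64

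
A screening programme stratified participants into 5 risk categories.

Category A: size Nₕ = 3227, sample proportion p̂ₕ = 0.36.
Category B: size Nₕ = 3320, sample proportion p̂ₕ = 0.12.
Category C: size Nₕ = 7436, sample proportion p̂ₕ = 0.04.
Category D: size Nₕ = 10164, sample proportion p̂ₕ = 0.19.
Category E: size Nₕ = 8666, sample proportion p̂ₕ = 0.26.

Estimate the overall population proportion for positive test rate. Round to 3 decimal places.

N = 3227 + 3320 + 7436 + 10164 + 8666 = 32813.
Overall proportion = Σ (Nₕ/N)·p̂ₕ.
Σ Nₕp̂ₕ = 1161.72 + 398.4 + 297.44 + 1931.16 + 2253.16 = 6041.88.
6041.88 / 32813 = 0.18413... → 0.184.

0.184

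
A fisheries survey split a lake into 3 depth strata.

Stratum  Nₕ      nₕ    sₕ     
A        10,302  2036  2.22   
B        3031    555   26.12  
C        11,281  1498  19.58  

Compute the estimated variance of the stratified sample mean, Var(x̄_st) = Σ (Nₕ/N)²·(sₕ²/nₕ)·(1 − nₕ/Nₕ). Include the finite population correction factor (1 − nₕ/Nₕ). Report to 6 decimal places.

N = 24614; Wₕ = Nₕ/N.
stratum A: (10302/24614)²·2.22²/2036·(1 − 2036/10302) = 0.000340236
stratum B: (3031/24614)²·26.12²/555·(1 − 555/3031) = 0.015227393
stratum C: (11281/24614)²·19.58²/1498·(1 − 1498/11281) = 0.046619630
Sum = 0.062187259 → 0.062187.

0.062187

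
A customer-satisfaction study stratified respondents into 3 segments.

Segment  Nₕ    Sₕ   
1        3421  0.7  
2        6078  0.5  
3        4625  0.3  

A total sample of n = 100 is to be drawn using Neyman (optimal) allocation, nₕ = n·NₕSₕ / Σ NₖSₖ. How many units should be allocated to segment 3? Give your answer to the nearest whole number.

Σ NₕSₕ = 3421·0.7 + 6078·0.5 + 4625·0.3 = 6821.2.
Share for 3: 1387.5/6821.2 = 0.20341.
n_3 = 100 × 0.20341 = 20.341... → 20.

20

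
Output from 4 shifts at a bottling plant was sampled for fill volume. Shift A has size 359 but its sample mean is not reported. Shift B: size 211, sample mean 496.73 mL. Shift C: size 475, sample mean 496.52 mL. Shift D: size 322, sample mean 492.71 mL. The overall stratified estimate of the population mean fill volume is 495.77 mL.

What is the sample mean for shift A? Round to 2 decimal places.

Σ Nₕx̄ₕ = N·μ, so 359·x̄_A = 1367·495.77 − (211·496.73 + 475·496.52 + 322·492.71).
= 677717.59 − 499309.65 = 178407.94.
x̄_A = 178407.94 / 359 = 496.9581... → 496.96.

496.96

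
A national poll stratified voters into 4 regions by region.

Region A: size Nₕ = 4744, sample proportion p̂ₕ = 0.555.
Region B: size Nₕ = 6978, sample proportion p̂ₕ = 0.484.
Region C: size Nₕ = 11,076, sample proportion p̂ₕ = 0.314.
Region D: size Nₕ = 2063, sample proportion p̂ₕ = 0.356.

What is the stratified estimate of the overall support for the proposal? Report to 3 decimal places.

0.411

N = 4744 + 6978 + 11076 + 2063 = 24861.
Overall proportion = Σ (Nₕ/N)·p̂ₕ.
Σ Nₕp̂ₕ = 2632.92 + 3377.352 + 3477.864 + 734.428 = 10222.564.
10222.564 / 24861 = 0.41119... → 0.411.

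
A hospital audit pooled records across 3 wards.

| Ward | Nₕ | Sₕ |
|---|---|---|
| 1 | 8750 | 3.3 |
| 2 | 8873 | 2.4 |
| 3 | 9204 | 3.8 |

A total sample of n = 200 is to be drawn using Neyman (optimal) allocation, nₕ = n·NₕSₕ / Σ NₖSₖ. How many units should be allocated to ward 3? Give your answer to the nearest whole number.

1: NₕSₕ = 8750·3.3 = 28875
2: NₕSₕ = 8873·2.4 = 21295.2
3: NₕSₕ = 9204·3.8 = 34975.2
Σ NₕSₕ = 85145.4.
n_3 = 200·34975.2/85145.4 = 82.154... → 82.

82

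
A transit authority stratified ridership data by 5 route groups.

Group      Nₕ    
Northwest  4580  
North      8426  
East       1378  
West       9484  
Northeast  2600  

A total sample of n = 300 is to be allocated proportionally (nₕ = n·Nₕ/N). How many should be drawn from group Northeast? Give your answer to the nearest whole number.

Share of group Northeast = 2600/26468 = 0.09823.
Allocate 300 × 0.09823 = 29.470... → 29.

29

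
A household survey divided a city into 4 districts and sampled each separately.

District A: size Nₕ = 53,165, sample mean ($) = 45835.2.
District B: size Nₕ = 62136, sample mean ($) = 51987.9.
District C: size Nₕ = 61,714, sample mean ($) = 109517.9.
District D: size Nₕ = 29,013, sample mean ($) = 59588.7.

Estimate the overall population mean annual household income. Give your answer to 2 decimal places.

x̄_st = (Σ Nₕx̄ₕ) / (Σ Nₕ) = (53165·45835.2 + 62136·51987.9 + 61714·109517.9 + 29013·59588.7) / 206028
= 14154783196.1 / 206028 = 68703.2015... → 68703.20.

68703.20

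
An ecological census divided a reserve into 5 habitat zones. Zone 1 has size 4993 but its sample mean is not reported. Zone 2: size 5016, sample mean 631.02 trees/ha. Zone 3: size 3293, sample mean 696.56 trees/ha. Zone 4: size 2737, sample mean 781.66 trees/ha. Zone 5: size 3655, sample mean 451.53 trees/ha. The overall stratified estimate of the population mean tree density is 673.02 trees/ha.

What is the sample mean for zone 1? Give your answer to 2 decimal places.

802.27

Σ Nₕx̄ₕ = N·μ, so 4993·x̄_1 = 19694·673.02 − (5016·631.02 + 3293·696.56 + 2737·781.66 + 3655·451.53).
= 13254455.88 − 9248713.97 = 4005741.91.
x̄_1 = 4005741.91 / 4993 = 802.2716... → 802.27.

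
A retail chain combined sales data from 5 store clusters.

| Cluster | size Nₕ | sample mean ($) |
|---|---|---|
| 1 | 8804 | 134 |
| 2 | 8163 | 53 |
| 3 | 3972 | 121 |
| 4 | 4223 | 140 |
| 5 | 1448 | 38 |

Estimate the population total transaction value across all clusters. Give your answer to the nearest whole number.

2739231

1: 8804·134 = 1179736
2: 8163·53 = 432639
3: 3972·121 = 480612
4: 4223·140 = 591220
5: 1448·38 = 55024
τ̂ = Σ Nₕx̄ₕ = 2739231.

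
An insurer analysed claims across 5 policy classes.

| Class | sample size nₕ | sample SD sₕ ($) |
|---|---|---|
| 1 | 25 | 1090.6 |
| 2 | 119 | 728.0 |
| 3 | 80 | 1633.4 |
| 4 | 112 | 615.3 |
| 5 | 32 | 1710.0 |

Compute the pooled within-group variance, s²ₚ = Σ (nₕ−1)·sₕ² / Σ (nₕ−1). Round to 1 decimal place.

Degrees of freedom: 24 + 118 + 79 + 111 + 31 = 363.
Σ(nₕ−1)sₕ² = 24·1189408.36 + 118·529984 + 79·2667995.56 + 111·378594.09 + 31·2924100 = 434526605.87.
s²ₚ = 434526605.87 / 363 = 1197042.991... → 1197043.0.

1197043.0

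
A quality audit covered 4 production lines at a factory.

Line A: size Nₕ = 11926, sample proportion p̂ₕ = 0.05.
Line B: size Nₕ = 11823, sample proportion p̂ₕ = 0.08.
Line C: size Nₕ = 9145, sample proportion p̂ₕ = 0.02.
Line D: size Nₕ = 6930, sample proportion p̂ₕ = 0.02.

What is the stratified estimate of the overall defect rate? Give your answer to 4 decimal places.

N = 11926 + 11823 + 9145 + 6930 = 39824.
Overall proportion = Σ (Nₕ/N)·p̂ₕ.
Σ Nₕp̂ₕ = 596.3 + 945.84 + 182.9 + 138.6 = 1863.64.
1863.64 / 39824 = 0.046797... → 0.0468.

0.0468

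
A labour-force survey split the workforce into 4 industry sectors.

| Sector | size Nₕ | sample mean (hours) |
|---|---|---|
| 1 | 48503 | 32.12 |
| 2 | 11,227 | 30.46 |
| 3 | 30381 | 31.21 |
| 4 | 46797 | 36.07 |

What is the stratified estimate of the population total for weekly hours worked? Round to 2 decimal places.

Population total = Σ Nₕ·x̄ₕ (each stratum's size times its mean).
48503·32.12 + 11227·30.46 + 30381·31.21 + 46797·36.07 = 1557916.36 + 341974.42 + 948191.01 + 1687967.79 = 4536049.58.

4536049.58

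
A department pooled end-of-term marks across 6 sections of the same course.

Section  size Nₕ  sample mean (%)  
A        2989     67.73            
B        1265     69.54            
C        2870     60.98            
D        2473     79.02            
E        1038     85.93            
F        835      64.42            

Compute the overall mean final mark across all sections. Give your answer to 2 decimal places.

x̄_st = (Σ Nₕx̄ₕ) / (Σ Nₕ) = (2989·67.73 + 1265·69.54 + 2870·60.98 + 2473·79.02 + 1038·85.93 + 835·64.42) / 11470
= 803828.17 / 11470 = 70.0809... → 70.08.

70.08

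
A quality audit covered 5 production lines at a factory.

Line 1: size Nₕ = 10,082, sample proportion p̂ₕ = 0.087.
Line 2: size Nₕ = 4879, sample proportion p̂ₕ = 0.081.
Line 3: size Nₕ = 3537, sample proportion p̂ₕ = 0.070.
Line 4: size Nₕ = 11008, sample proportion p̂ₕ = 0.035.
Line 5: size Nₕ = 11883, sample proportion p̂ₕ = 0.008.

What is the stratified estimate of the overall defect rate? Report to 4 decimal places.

Wₕ = Nₕ/N with N = 41389: 0.2436, 0.1179, 0.0855, 0.2660, 0.2871.
p̂_st = 0.2436·0.087 + 0.1179·0.081 + 0.0855·0.070 + 0.2660·0.035 + 0.2871·0.008 ≈ 0.048328... → 0.0483.

0.0483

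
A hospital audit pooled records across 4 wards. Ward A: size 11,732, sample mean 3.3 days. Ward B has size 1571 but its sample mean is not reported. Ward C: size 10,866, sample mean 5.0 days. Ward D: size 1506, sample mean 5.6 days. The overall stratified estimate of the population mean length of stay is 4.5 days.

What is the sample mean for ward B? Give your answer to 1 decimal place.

Σ Nₕx̄ₕ = N·μ, so 1571·x̄_B = 25675·4.5 − (11732·3.3 + 10866·5.0 + 1506·5.6).
= 115537.5 − 101479.2 = 14058.3.
x̄_B = 14058.3 / 1571 = 8.949... → 8.9.

8.9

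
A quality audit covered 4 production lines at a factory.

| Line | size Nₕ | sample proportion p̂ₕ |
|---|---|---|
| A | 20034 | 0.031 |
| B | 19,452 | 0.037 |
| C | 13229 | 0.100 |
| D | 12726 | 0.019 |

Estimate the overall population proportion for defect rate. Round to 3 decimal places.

0.044

Wₕ = Nₕ/N with N = 65441: 0.3061, 0.2972, 0.2022, 0.1945.
p̂_st = 0.3061·0.031 + 0.2972·0.037 + 0.2022·0.100 + 0.1945·0.019 ≈ 0.04440... → 0.044.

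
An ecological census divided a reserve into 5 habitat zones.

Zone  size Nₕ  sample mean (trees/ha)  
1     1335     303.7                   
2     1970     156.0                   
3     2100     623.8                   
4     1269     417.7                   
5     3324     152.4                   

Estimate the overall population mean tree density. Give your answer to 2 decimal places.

x̄_st = (Σ Nₕx̄ₕ) / (Σ Nₕ) = (1335·303.7 + 1970·156.0 + 2100·623.8 + 1269·417.7 + 3324·152.4) / 9998
= 3059378.4 / 9998 = 305.9990... → 306.00.

306.00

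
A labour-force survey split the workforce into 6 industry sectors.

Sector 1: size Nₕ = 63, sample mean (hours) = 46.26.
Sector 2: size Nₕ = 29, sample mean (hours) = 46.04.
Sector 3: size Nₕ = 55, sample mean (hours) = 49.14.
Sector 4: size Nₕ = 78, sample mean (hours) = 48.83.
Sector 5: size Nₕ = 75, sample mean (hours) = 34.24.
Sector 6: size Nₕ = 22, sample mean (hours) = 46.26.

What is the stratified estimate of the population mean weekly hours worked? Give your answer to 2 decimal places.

N = 63 + 29 + 55 + 78 + 75 + 22 = 322.
Overall mean = Σ (Nₕ/N)·x̄ₕ — weight by population share, not a simple average.
Σ Nₕx̄ₕ = 63·46.26 + 29·46.04 + 55·49.14 + 78·48.83 + 75·34.24 + 22·46.26 = 2914.38 + 1335.16 + 2702.7 + 3808.74 + 2568 + 1017.72 = 14346.7.
Divide by N: 14346.7 / 322 = 44.5550... → 44.55.

44.55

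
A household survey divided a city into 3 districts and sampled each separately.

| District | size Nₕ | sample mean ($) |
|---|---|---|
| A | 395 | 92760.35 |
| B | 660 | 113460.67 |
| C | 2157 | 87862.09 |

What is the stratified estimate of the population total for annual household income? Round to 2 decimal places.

301042908.58

A: 395·92760.35 = 36640338.25
B: 660·113460.67 = 74884042.2
C: 2157·87862.09 = 189518528.13
τ̂ = Σ Nₕx̄ₕ = 301042908.58.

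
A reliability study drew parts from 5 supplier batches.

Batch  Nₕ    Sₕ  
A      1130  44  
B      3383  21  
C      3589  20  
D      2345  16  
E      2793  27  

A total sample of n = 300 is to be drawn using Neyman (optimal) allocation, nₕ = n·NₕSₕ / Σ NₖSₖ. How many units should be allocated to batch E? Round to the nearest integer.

A: NₕSₕ = 1130·44 = 49720
B: NₕSₕ = 3383·21 = 71043
C: NₕSₕ = 3589·20 = 71780
D: NₕSₕ = 2345·16 = 37520
E: NₕSₕ = 2793·27 = 75411
Σ NₕSₕ = 305474.
n_E = 300·75411/305474 = 74.060... → 74.

74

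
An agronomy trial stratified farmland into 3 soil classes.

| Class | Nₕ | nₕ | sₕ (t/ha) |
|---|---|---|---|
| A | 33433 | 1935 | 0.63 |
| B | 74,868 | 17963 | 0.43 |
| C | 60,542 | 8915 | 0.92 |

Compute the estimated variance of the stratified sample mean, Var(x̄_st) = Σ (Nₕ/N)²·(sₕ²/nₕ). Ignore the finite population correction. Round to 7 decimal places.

N = 168843; Wₕ = Nₕ/N.
class A: (33433/168843)²·0.63²/1935 = 0.0000080424
class B: (74868/168843)²·0.43²/17963 = 0.0000020239
class C: (60542/168843)²·0.92²/8915 = 0.0000122068
Sum = 0.0000222731 → 0.0000223.

0.0000223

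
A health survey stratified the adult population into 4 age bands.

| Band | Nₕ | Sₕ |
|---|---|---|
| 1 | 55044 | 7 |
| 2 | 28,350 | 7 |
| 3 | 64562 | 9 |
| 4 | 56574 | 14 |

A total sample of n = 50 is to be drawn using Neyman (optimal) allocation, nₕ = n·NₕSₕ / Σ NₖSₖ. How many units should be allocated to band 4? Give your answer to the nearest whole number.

Σ NₕSₕ = 55044·7 + 28350·7 + 64562·9 + 56574·14 = 1956852.
Share for 4: 792036/1956852 = 0.40475.
n_4 = 50 × 0.40475 = 20.238... → 20.

20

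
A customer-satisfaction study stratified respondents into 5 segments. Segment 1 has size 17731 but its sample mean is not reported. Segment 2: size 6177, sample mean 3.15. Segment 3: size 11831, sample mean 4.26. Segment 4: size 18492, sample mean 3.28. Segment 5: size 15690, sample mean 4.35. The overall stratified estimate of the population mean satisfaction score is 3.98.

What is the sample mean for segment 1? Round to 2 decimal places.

Σ Nₕx̄ₕ = N·μ, so 17731·x̄_1 = 69921·3.98 − (6177·3.15 + 11831·4.26 + 18492·3.28 + 15690·4.35).
= 278285.58 − 198762.87 = 79522.71.
x̄_1 = 79522.71 / 17731 = 4.4850... → 4.48.

4.48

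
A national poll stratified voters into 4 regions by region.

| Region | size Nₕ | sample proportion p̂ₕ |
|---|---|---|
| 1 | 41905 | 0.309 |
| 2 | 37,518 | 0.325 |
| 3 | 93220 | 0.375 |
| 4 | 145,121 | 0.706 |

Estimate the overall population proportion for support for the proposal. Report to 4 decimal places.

N = 41905 + 37518 + 93220 + 145121 = 317764.
Overall proportion = Σ (Nₕ/N)·p̂ₕ.
Σ Nₕp̂ₕ = 12948.645 + 12193.35 + 34957.5 + 102455.426 = 162554.921.
162554.921 / 317764 = 0.511559... → 0.5116.

0.5116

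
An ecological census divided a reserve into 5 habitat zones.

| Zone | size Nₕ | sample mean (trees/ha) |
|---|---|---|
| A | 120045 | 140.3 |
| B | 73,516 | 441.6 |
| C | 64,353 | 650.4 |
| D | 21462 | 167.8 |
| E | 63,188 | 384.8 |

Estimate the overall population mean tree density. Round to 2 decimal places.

347.61

x̄_st = (Σ Nₕx̄ₕ) / (Σ Nₕ) = (120045·140.3 + 73516·441.6 + 64353·650.4 + 21462·167.8 + 63188·384.8) / 342564
= 119078236.3 / 342564 = 347.6087... → 347.61.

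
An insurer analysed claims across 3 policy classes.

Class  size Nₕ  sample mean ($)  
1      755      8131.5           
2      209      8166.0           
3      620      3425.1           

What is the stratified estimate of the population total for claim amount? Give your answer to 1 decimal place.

Estimate total by summing Nₕ·x̄ₕ over strata.
755·8131.5 + 209·8166.0 + 620·3425.1 = 6139282.5 + 1706694 + 2123562 = 9969538.5.

9969538.5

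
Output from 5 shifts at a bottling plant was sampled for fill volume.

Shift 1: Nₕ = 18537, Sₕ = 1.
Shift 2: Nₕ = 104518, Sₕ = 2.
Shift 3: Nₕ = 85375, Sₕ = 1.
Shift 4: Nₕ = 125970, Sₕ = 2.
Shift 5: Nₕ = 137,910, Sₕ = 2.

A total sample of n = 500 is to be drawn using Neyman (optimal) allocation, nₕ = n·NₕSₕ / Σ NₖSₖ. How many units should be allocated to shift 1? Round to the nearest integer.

1: NₕSₕ = 18537·1 = 18537
2: NₕSₕ = 104518·2 = 209036
3: NₕSₕ = 85375·1 = 85375
4: NₕSₕ = 125970·2 = 251940
5: NₕSₕ = 137910·2 = 275820
Σ NₕSₕ = 840708.
n_1 = 500·18537/840708 = 11.025... → 11.

11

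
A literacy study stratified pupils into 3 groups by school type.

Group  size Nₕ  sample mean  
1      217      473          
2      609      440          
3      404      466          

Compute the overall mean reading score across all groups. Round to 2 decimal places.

454.36

N = 217 + 609 + 404 = 1230.
Weight each subgroup mean by Nₕ/N and sum.
Σ Nₕx̄ₕ = 217·473 + 609·440 + 404·466 = 102641 + 267960 + 188264 = 558865.
Divide by N: 558865 / 1230 = 454.3618... → 454.36.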